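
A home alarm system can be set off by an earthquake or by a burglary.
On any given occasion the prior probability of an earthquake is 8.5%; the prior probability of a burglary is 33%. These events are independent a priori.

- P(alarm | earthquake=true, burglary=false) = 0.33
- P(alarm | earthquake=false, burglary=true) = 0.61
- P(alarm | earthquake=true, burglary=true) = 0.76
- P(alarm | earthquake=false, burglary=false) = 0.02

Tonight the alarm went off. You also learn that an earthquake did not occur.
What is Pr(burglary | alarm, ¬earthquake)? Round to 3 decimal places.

Pr(burglary | alarm, ¬earthquake) ≈ 0.938

Enumerate both values of burglary and weight by the priors:
  P(alarm | ¬earthquake) = 0.02*0.67 + 0.61*0.33
        = 0.013400 + 0.201300 = 0.214700
Keeping only the burglary-present terms gives 0.201300, so
  P(burglary | alarm, ¬earthquake) = 0.201300 / 0.214700 ≈ 0.938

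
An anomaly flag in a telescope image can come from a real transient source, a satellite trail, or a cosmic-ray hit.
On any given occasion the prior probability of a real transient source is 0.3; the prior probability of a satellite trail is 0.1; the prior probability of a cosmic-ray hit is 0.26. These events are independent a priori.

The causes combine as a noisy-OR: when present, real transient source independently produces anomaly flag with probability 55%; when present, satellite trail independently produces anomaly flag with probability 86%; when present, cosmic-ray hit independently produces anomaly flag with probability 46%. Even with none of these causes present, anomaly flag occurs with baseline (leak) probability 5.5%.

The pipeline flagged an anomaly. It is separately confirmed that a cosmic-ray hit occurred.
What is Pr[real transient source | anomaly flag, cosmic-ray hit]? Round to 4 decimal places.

Pr[real transient source | anomaly flag, cosmic-ray hit] ≈ 0.3882

Under noisy-OR, P(anomaly flag | causes) = 1 − (1−0.055)·∏(1−qᵢ) over the active causes.
P(anomaly flag | cosmic-ray hit) = 0.4897·0.7·0.9 + 0.928558·0.7·0.1 + 0.770365·0.3·0.9 + 0.967851·0.3·0.1 = 0.308511 + 0.064999 + 0.207999 + 0.029036 = 0.610545
The real transient source-present share is 0.207999 + 0.029036 = 0.237035.
P(real transient source | anomaly flag, cosmic-ray hit) = 0.237035 / 0.610545 ≈ 0.3882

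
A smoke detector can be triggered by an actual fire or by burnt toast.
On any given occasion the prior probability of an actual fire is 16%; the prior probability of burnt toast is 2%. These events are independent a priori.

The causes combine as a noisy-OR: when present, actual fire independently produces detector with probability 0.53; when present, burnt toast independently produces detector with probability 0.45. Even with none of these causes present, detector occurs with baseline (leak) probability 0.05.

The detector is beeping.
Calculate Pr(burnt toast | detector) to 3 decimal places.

Under noisy-OR, P(detector | causes) = 1 − (1−0.05)·∏(1−qᵢ) over the active causes.
By total probability over the 4 (actual fire, burnt toast) configurations:
  P(detector) = 0.05·0.84·0.98 + 0.4775·0.84·0.02 + 0.5535·0.16·0.98 + 0.754425·0.16·0.02
        = 0.041160 + 0.008022 + 0.086789 + 0.002414 = 0.138385
Keeping only the burnt toast-present terms gives 0.010436, so
  P(burnt toast | detector) = 0.010436 / 0.138385 ≈ 0.075

Pr(burnt toast | detector) ≈ 0.075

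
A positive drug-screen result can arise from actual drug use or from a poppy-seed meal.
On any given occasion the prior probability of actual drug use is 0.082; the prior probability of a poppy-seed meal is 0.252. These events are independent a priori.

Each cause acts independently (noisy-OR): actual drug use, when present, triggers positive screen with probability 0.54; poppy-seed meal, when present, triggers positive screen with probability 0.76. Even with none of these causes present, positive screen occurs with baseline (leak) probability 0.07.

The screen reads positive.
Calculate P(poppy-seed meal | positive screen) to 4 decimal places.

P(poppy-seed meal | positive screen) ≈ 0.7045

Under noisy-OR, P(positive screen | causes) = 1 − (1−0.07)·∏(1−qᵢ) over the active causes.
Numerator (weight on configurations with poppy-seed meal): 0.179702 + 0.018542 = 0.198244
Normalizer over all consistent configurations: 0.07×0.918×0.748 + 0.7768×0.918×0.252 + 0.5722×0.082×0.748 + 0.897328×0.082×0.252 = 0.281406
Posterior = 0.198244 / 0.281406 ≈ 0.7045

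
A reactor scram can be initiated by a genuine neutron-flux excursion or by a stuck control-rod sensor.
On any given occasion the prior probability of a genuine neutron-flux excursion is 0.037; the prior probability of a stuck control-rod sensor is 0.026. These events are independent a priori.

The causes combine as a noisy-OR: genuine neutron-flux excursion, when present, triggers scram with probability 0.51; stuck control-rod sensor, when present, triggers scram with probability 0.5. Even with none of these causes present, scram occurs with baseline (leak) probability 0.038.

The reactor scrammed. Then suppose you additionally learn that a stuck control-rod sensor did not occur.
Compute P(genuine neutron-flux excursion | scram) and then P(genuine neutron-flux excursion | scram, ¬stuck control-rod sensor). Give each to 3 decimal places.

Under noisy-OR, P(scram | causes) = 1 − (1−0.038)·∏(1−qᵢ) over the active causes.
Enumerate the 4 (genuine neutron-flux excursion, stuck control-rod sensor) configurations and weight by the priors:
  P(scram) = 0.038×0.963×0.974 + 0.519×0.963×0.026 + 0.52862×0.037×0.974 + 0.76431×0.037×0.026
        = 0.035643 + 0.012995 + 0.019050 + 0.000735 = 0.068423
The terms with genuine neutron-flux excursion present sum to 0.019785, so
  P(genuine neutron-flux excursion | scram) = 0.019785 / 0.068423 ≈ 0.289

Now also conditioning on stuck control-rod sensor≠true:
By total probability over both values of genuine neutron-flux excursion:
  P(scram | ¬stuck control-rod sensor) = 0.038·0.963 + 0.52862·0.037
        = 0.036594 + 0.019559 = 0.056153
Keeping only the genuine neutron-flux excursion-present terms gives 0.019559, so
  P(genuine neutron-flux excursion | scram, ¬stuck control-rod sensor) = 0.019559 / 0.056153 ≈ 0.348

P(genuine neutron-flux excursion | scram) ≈ 0.289; P(genuine neutron-flux excursion | scram, ¬stuck control-rod sensor) ≈ 0.348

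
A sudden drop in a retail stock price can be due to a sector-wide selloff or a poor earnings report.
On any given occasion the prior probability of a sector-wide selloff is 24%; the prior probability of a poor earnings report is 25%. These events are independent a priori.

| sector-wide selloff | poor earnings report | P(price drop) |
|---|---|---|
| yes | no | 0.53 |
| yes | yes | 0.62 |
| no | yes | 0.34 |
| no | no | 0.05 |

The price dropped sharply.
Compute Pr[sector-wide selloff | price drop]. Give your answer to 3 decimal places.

Pr[sector-wide selloff | price drop] ≈ 0.588

Enumerate the 4 (sector-wide selloff, poor earnings report) configurations and weight by the priors:
  P(price drop) = 0.05*0.76*0.75 + 0.34*0.76*0.25 + 0.53*0.24*0.75 + 0.62*0.24*0.25
        = 0.028500 + 0.064600 + 0.095400 + 0.037200 = 0.225700
Configurations with sector-wide selloff contribute 0.132600, so
  P(sector-wide selloff | price drop) = 0.132600 / 0.225700 ≈ 0.588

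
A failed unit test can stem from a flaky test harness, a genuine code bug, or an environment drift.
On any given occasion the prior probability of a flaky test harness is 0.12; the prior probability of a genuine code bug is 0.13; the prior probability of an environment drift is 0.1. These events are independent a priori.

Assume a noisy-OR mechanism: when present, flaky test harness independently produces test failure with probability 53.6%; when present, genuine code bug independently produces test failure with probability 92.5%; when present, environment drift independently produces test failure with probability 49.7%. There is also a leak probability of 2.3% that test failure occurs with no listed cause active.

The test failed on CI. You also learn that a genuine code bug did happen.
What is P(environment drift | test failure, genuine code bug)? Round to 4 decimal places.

P(environment drift | test failure, genuine code bug) ≈ 0.1033

Under noisy-OR, P(test failure | causes) = 1 − (1−0.023)·∏(1−qᵢ) over the active causes.
P(test failure | genuine code bug) = 0.926725*0.88*0.9 + 0.963143*0.88*0.1 + 0.966*0.12*0.9 + 0.982898*0.12*0.1 = 0.733966 + 0.084757 + 0.104328 + 0.011795 = 0.934846
The environment drift-present share is 0.084757 + 0.011795 = 0.096552.
P(environment drift | test failure, genuine code bug) = 0.096552 / 0.934846 ≈ 0.1033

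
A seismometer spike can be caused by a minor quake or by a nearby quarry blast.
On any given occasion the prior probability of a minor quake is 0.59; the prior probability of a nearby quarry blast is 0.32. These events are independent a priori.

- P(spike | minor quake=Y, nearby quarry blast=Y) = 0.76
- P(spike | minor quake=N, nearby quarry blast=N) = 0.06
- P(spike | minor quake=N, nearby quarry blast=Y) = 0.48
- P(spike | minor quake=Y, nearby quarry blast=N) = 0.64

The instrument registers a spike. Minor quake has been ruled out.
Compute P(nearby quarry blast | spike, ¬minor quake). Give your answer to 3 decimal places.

P(spike | ¬minor quake) = 0.06*0.68 + 0.48*0.32 = 0.040800 + 0.153600 = 0.194400
The nearby quarry blast-present share is 0.48*0.32 = 0.153600.
P(nearby quarry blast | spike, ¬minor quake) = 0.153600 / 0.194400 ≈ 0.790

P(nearby quarry blast | spike, ¬minor quake) ≈ 0.790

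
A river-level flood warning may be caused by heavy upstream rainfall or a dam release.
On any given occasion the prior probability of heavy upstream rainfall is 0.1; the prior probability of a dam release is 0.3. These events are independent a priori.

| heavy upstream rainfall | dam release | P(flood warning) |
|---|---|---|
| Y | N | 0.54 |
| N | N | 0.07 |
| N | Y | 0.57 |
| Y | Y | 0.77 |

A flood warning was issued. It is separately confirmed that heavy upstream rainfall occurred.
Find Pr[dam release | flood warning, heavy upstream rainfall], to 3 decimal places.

For the numerator, keep only dam release=true terms: 0.77·0.3 = 0.231000
Denominator P(flood warning | heavy upstream rainfall): 0.54·0.7 + 0.77·0.3 = 0.609000
P(dam release | flood warning, heavy upstream rainfall) = 0.231000/0.609000 ≈ 0.379

Pr[dam release | flood warning, heavy upstream rainfall] ≈ 0.379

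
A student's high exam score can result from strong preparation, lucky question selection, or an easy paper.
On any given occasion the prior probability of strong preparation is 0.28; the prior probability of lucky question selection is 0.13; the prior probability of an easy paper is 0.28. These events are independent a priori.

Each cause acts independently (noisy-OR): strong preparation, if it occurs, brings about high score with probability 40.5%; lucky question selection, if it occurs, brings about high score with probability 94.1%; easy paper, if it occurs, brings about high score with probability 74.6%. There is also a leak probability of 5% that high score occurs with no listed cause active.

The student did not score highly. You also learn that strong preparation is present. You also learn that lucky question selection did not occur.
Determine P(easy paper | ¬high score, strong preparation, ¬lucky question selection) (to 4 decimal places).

P(easy paper | ¬high score, strong preparation, ¬lucky question selection) ≈ 0.0899

Under noisy-OR, P(high score | causes) = 1 − (1−0.05)·∏(1−qᵢ) over the active causes.
P(¬high score | strong preparation, ¬lucky question selection) = 0.56525·0.72 + 0.143574·0.28 = 0.406980 + 0.040201 = 0.447181
The easy paper-present share is 0.143574·0.28 = 0.040201.
So P(easy paper | ¬high score, strong preparation, ¬lucky question selection) = 0.040201/0.447181 ≈ 0.0899.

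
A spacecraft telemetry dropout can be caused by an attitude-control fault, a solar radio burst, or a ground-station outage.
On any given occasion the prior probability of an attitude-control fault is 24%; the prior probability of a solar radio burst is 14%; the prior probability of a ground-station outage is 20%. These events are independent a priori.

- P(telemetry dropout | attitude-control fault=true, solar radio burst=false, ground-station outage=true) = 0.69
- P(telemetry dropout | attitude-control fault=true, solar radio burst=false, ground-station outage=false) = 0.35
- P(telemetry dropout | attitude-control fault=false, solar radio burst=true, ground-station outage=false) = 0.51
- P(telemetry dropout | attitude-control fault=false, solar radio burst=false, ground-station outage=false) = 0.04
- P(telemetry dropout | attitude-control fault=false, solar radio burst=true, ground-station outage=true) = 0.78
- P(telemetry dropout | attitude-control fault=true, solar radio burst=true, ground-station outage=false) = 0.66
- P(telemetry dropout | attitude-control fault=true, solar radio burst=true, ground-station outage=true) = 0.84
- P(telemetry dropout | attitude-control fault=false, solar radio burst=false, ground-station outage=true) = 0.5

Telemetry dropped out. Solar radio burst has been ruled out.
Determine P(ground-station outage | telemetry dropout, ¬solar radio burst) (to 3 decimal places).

For the numerator, keep only ground-station outage=true terms: 0.076000 + 0.033120 = 0.109120
The normalizing constant is 0.04*0.76*0.8 + 0.5*0.76*0.2 + 0.35*0.24*0.8 + 0.69*0.24*0.2 = 0.200640
Posterior = 0.109120 / 0.200640 ≈ 0.544

P(ground-station outage | telemetry dropout, ¬solar radio burst) ≈ 0.544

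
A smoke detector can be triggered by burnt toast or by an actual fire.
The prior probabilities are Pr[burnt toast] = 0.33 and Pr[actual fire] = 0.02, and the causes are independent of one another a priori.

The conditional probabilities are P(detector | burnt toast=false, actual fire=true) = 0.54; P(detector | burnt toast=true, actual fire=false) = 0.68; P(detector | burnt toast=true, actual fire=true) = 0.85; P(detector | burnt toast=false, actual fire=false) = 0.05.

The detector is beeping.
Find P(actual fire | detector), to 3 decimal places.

P(actual fire | detector) ≈ 0.048

Enumerate the 4 (burnt toast, actual fire) configurations and weight by the priors:
  P(detector) = 0.05*0.67*0.98 + 0.54*0.67*0.02 + 0.68*0.33*0.98 + 0.85*0.33*0.02
        = 0.032830 + 0.007236 + 0.219912 + 0.005610 = 0.265588
The terms with actual fire present sum to 0.012846, so
  P(actual fire | detector) = 0.012846 / 0.265588 ≈ 0.048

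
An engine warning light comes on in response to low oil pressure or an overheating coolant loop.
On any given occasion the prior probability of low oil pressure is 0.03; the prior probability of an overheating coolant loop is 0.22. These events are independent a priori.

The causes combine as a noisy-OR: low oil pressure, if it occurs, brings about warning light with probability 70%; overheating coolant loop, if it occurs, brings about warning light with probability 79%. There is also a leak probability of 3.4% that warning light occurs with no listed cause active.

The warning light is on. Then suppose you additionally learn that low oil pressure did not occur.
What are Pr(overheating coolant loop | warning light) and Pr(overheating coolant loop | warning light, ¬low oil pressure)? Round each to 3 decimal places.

Under noisy-OR, P(warning light | causes) = 1 − (1−0.034)·∏(1−qᵢ) over the active causes.
P(warning light) = 0.034×0.97×0.78 + 0.79714×0.97×0.22 + 0.7102×0.03×0.78 + 0.939142×0.03×0.22 = 0.025724 + 0.170110 + 0.016619 + 0.006198 = 0.218651
Of this, 0.176308 comes from 0.170110 + 0.006198 (the overheating coolant loop=true cases).
Hence the posterior is 0.176308/0.218651 ≈ 0.806.

Now condition on the additional information:
P(warning light | ¬low oil pressure) = 0.034*0.78 + 0.79714*0.22 = 0.026520 + 0.175371 = 0.201891
Of this, 0.175371 comes from 0.79714*0.22 (the overheating coolant loop=true cases).
Hence the posterior is 0.175371/0.201891 ≈ 0.869.
With low oil pressure excluded, overheating coolant loop must carry more of the explanatory weight for the warning light.

Pr(overheating coolant loop | warning light) ≈ 0.806; Pr(overheating coolant loop | warning light, ¬low oil pressure) ≈ 0.869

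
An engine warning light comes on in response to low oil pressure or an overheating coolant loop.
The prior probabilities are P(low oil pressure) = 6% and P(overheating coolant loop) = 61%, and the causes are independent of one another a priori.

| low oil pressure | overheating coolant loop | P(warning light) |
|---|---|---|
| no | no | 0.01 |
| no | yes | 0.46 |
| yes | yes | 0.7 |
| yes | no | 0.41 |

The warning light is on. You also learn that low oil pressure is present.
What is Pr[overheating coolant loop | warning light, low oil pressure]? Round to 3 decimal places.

Pr[overheating coolant loop | warning light, low oil pressure] ≈ 0.728

P(warning light | low oil pressure) = 0.41·0.39 + 0.7·0.61 = 0.159900 + 0.427000 = 0.586900
Restricting to configurations with overheating coolant loop present: 0.7·0.61 = 0.427000.
P(overheating coolant loop | warning light, low oil pressure) = 0.427000 / 0.586900 ≈ 0.728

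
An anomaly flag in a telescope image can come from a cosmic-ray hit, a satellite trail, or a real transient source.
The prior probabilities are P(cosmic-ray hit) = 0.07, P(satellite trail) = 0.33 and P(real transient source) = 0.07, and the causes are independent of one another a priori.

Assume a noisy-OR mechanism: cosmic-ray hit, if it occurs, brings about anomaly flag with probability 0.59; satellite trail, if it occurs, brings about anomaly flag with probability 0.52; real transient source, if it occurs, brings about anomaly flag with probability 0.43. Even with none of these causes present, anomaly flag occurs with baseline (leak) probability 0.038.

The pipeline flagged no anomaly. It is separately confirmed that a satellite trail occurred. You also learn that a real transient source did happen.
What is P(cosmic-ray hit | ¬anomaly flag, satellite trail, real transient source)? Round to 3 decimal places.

Under noisy-OR, P(anomaly flag | causes) = 1 − (1−0.038)·∏(1−qᵢ) over the active causes.
P(¬anomaly flag | satellite trail, real transient source) = 0.263203·0.93 + 0.107913·0.07 = 0.244779 + 0.007554 = 0.252333
The cosmic-ray hit-present share is 0.107913·0.07 = 0.007554.
P(cosmic-ray hit | ¬anomaly flag, satellite trail, real transient source) = 0.007554 / 0.252333 ≈ 0.030

P(cosmic-ray hit | ¬anomaly flag, satellite trail, real transient source) ≈ 0.030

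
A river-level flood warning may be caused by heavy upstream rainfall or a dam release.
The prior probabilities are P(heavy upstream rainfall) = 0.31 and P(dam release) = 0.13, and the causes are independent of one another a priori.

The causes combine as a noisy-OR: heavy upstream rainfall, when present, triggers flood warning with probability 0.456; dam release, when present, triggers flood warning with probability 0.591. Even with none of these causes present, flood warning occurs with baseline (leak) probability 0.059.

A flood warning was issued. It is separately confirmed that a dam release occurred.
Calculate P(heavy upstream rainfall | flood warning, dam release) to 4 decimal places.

P(heavy upstream rainfall | flood warning, dam release) ≈ 0.3661

Under noisy-OR, P(flood warning | causes) = 1 − (1−0.059)·∏(1−qᵢ) over the active causes.
Sum P(flood warning|·) weighted by the priors over both values of heavy upstream rainfall:
  P(flood warning | dam release) = 0.615131·0.69 + 0.790631·0.31
        = 0.424440 + 0.245096 = 0.669536
Keeping only the heavy upstream rainfall-present terms gives 0.245096, so
  P(heavy upstream rainfall | flood warning, dam release) = 0.245096 / 0.669536 ≈ 0.3661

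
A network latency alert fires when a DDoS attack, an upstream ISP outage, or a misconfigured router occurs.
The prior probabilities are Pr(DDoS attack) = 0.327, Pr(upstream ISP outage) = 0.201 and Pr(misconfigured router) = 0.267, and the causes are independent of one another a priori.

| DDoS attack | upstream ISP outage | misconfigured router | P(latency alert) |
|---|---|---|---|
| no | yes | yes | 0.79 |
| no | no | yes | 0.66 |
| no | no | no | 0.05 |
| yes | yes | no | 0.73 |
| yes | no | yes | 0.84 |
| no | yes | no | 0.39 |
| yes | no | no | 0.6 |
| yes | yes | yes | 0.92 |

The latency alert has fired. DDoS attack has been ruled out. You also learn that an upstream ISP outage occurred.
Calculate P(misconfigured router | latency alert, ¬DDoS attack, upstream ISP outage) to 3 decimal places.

P(latency alert | ¬DDoS attack, upstream ISP outage) = 0.39*0.733 + 0.79*0.267 = 0.285870 + 0.210930 = 0.496800
Restricting to configurations with misconfigured router present: 0.79*0.267 = 0.210930.
Hence the posterior is 0.210930/0.496800 ≈ 0.425.

P(misconfigured router | latency alert, ¬DDoS attack, upstream ISP outage) ≈ 0.425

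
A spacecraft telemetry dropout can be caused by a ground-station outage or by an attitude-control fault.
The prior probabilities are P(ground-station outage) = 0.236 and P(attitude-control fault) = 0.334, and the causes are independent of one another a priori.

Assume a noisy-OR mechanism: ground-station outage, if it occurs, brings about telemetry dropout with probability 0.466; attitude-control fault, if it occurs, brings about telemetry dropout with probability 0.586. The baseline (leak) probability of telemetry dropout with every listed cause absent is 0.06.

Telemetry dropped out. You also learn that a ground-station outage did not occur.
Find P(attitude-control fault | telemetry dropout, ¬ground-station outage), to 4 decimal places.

P(attitude-control fault | telemetry dropout, ¬ground-station outage) ≈ 0.8362

Under noisy-OR, P(telemetry dropout | causes) = 1 − (1−0.06)·∏(1−qᵢ) over the active causes.
P(telemetry dropout | ¬ground-station outage) = 0.06*0.666 + 0.61084*0.334 = 0.039960 + 0.204021 = 0.243981
The attitude-control fault-present share is 0.61084*0.334 = 0.204021.
Hence the posterior is 0.204021/0.243981 ≈ 0.8362.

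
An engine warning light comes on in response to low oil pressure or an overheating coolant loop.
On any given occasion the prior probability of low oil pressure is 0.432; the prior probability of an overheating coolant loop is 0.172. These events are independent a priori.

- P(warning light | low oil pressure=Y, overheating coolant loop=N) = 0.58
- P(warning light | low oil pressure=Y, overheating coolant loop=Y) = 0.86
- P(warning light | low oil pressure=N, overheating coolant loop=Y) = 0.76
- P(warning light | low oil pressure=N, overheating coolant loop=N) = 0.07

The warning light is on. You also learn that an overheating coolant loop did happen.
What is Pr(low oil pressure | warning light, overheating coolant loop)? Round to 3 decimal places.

Pr(low oil pressure | warning light, overheating coolant loop) ≈ 0.463

Enumerate both values of low oil pressure and weight by the priors:
  P(warning light | overheating coolant loop) = 0.76*0.568 + 0.86*0.432
        = 0.431680 + 0.371520 = 0.803200
The terms with low oil pressure present sum to 0.371520, so
  P(low oil pressure | warning light, overheating coolant loop) = 0.371520 / 0.803200 ≈ 0.463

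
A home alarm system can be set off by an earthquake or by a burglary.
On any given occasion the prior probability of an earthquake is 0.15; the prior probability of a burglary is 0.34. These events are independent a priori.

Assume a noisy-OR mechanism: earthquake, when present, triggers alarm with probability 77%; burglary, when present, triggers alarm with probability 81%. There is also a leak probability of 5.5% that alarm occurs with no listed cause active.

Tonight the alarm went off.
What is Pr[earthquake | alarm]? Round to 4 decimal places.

Under noisy-OR, P(alarm | causes) = 1 − (1−0.055)·∏(1−qᵢ) over the active causes.
Weight on earthquake=true, given the evidence: 0.077482 + 0.048894 = 0.126376
Denominator P(alarm): 0.055·0.85·0.66 + 0.82045·0.85·0.34 + 0.78265·0.15·0.66 + 0.958704·0.15·0.34 = 0.394341
P(earthquake | alarm) = 0.126376/0.394341 ≈ 0.3205

Pr[earthquake | alarm] ≈ 0.3205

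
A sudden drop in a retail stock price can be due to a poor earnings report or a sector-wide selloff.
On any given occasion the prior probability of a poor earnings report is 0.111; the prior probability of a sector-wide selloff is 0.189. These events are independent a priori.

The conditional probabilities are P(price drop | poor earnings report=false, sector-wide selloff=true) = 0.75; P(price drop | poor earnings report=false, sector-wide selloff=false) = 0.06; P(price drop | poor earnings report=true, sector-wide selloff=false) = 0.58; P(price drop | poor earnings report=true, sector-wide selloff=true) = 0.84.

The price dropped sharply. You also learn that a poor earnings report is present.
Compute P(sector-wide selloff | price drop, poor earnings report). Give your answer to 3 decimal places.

P(sector-wide selloff | price drop, poor earnings report) ≈ 0.252

Sum P(price drop|·) weighted by the priors over both values of sector-wide selloff:
  P(price drop | poor earnings report) = 0.58*0.811 + 0.84*0.189
        = 0.470380 + 0.158760 = 0.629140
The terms with sector-wide selloff present sum to 0.158760, so
  P(sector-wide selloff | price drop, poor earnings report) = 0.158760 / 0.629140 ≈ 0.252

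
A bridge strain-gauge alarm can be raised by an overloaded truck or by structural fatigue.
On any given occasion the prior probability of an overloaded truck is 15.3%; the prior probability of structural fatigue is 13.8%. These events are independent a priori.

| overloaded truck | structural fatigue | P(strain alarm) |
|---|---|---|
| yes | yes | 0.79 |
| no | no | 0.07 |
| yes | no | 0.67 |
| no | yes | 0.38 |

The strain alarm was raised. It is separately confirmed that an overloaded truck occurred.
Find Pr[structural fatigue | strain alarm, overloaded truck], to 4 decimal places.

P(strain alarm | overloaded truck) = 0.67*0.862 + 0.79*0.138 = 0.577540 + 0.109020 = 0.686560
The structural fatigue-present share is 0.79*0.138 = 0.109020.
So P(structural fatigue | strain alarm, overloaded truck) = 0.109020/0.686560 ≈ 0.1588.

Pr[structural fatigue | strain alarm, overloaded truck] ≈ 0.1588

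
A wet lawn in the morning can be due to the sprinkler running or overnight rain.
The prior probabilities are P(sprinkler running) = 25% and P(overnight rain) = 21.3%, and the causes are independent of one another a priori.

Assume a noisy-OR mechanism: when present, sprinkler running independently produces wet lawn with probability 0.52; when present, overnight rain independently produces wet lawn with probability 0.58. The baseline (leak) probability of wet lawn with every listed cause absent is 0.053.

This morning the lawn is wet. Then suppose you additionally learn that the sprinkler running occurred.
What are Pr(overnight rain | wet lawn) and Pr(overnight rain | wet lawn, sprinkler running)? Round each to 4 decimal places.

Pr(overnight rain | wet lawn) ≈ 0.5013; Pr(overnight rain | wet lawn, sprinkler running) ≈ 0.2865

Under noisy-OR, P(wet lawn | causes) = 1 − (1−0.053)·∏(1−qᵢ) over the active causes.
Sum P(wet lawn|·) weighted by the priors over the 4 (sprinkler running, overnight rain) configurations:
  P(wet lawn) = 0.053·0.75·0.787 + 0.60226·0.75·0.213 + 0.54544·0.25·0.787 + 0.809085·0.25·0.213
        = 0.031283 + 0.096211 + 0.107315 + 0.043084 = 0.277893
Keeping only the overnight rain-present terms gives 0.139295, so
  P(overnight rain | wet lawn) = 0.139295 / 0.277893 ≈ 0.5013

Now condition on the additional information:
P(wet lawn | sprinkler running) = 0.54544×0.787 + 0.809085×0.213 = 0.429261 + 0.172335 = 0.601596
Restricting to configurations with overnight rain present: 0.809085×0.213 = 0.172335.
Hence the posterior is 0.172335/0.601596 ≈ 0.2865.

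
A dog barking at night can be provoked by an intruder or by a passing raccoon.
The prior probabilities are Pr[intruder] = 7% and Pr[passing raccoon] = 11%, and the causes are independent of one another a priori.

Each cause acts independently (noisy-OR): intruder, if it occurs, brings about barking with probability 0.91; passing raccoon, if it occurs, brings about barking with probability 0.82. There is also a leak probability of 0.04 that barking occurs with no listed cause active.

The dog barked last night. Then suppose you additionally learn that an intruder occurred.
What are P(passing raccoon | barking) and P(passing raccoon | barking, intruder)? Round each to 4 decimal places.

P(passing raccoon | barking) ≈ 0.5060; P(passing raccoon | barking, intruder) ≈ 0.1175

Under noisy-OR, P(barking | causes) = 1 − (1−0.04)·∏(1−qᵢ) over the active causes.
For the numerator, keep only passing raccoon=true terms: 0.084623 + 0.007580 = 0.092203
The normalizing constant is 0.04·0.93·0.89 + 0.8272·0.93·0.11 + 0.9136·0.07·0.89 + 0.984448·0.07·0.11 = 0.182228
Posterior = 0.092203 / 0.182228 ≈ 0.5060

With the extra evidence:
Numerator (weight on configurations with passing raccoon): 0.984448*0.11 = 0.108289
Normalizer over all consistent configurations: 0.9136*0.89 + 0.984448*0.11 = 0.921393
P(passing raccoon | barking, intruder) = 0.108289/0.921393 ≈ 0.1175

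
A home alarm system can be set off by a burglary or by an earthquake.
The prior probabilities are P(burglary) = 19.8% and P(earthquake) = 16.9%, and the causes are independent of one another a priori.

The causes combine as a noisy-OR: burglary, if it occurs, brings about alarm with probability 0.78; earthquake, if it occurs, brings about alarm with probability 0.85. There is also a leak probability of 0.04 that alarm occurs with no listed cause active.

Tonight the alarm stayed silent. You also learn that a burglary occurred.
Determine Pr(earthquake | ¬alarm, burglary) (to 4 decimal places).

Pr(earthquake | ¬alarm, burglary) ≈ 0.0296

Under noisy-OR, P(alarm | causes) = 1 − (1−0.04)·∏(1−qᵢ) over the active causes.
P(¬alarm | burglary) = 0.2112×0.831 + 0.03168×0.169 = 0.175507 + 0.005354 = 0.180861
Of this, 0.005354 comes from 0.03168×0.169 (the earthquake=true cases).
P(earthquake | ¬alarm, burglary) = 0.005354 / 0.180861 ≈ 0.0296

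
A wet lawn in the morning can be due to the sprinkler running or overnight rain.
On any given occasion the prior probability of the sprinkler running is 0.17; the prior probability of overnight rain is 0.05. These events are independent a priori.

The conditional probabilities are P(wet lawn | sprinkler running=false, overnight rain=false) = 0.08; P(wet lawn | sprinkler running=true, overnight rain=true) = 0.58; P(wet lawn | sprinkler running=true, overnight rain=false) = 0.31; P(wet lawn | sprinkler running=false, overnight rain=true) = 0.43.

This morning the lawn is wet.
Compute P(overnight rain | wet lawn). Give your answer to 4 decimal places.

P(wet lawn) = 0.08*0.83*0.95 + 0.43*0.83*0.05 + 0.31*0.17*0.95 + 0.58*0.17*0.05 = 0.063080 + 0.017845 + 0.050065 + 0.004930 = 0.135920
Of this, 0.022775 comes from 0.017845 + 0.004930 (the overnight rain=true cases).
P(overnight rain | wet lawn) = 0.022775 / 0.135920 ≈ 0.1676

P(overnight rain | wet lawn) ≈ 0.1676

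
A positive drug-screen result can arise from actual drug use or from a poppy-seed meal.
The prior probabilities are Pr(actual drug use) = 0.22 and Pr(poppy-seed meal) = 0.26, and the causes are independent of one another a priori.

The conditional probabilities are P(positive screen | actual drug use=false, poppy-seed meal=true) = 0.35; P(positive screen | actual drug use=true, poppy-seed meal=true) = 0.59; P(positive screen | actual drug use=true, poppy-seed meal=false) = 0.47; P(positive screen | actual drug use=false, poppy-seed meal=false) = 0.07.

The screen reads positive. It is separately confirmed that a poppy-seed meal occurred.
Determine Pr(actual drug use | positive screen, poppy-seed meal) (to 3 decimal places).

Enumerate both values of actual drug use and weight by the priors:
  P(positive screen | poppy-seed meal) = 0.35×0.78 + 0.59×0.22
        = 0.273000 + 0.129800 = 0.402800
The terms with actual drug use present sum to 0.129800, so
  P(actual drug use | positive screen, poppy-seed meal) = 0.129800 / 0.402800 ≈ 0.322

Pr(actual drug use | positive screen, poppy-seed meal) ≈ 0.322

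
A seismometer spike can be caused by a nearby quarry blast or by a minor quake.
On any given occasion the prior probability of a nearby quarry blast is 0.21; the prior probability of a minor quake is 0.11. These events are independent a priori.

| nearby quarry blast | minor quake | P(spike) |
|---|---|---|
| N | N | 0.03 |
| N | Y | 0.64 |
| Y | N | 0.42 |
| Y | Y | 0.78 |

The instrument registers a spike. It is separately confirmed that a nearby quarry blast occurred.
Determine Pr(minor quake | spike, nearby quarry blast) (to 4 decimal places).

For the numerator, keep only minor quake=true terms: 0.78·0.11 = 0.085800
Denominator P(spike | nearby quarry blast): 0.42·0.89 + 0.78·0.11 = 0.459600
P(minor quake | spike, nearby quarry blast) = 0.085800/0.459600 ≈ 0.1867

Pr(minor quake | spike, nearby quarry blast) ≈ 0.1867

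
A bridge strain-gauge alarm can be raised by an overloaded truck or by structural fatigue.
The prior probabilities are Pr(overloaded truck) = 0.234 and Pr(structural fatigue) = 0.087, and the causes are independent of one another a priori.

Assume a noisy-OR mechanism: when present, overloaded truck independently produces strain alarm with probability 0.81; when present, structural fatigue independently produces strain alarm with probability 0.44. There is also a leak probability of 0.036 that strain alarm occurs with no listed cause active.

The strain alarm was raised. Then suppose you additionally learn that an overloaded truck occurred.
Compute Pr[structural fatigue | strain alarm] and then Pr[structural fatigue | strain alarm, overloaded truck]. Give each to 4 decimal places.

Under noisy-OR, P(strain alarm | causes) = 1 − (1−0.036)·∏(1−qᵢ) over the active causes.
By total probability over the 4 (overloaded truck, structural fatigue) configurations:
  P(strain alarm) = 0.036·0.766·0.913 + 0.46016·0.766·0.087 + 0.81684·0.234·0.913 + 0.89743·0.234·0.087
        = 0.025177 + 0.030666 + 0.174511 + 0.018270 = 0.248624
Configurations with structural fatigue contribute 0.048936, so
  P(structural fatigue | strain alarm) = 0.048936 / 0.248624 ≈ 0.1968

Now also conditioning on overloaded truck=true:
For the numerator, keep only structural fatigue=true terms: 0.89743·0.087 = 0.078076
Denominator P(strain alarm | overloaded truck): 0.81684·0.913 + 0.89743·0.087 = 0.823851
Posterior = 0.078076 / 0.823851 ≈ 0.0948
The drop from 0.1968 to 0.0948 is the explaining-away (discounting) effect.

Pr[structural fatigue | strain alarm] ≈ 0.1968; Pr[structural fatigue | strain alarm, overloaded truck] ≈ 0.0948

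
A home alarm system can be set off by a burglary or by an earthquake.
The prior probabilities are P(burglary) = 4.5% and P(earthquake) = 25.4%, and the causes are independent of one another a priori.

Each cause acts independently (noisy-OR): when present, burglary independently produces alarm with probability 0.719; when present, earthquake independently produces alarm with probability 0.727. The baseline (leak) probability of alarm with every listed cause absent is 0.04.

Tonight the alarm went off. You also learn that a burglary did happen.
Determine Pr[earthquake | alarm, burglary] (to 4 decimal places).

Under noisy-OR, P(alarm | causes) = 1 − (1−0.04)·∏(1−qᵢ) over the active causes.
Weight on earthquake=true, given the evidence: 0.926356×0.254 = 0.235294
Denominator P(alarm | burglary): 0.73024×0.746 + 0.926356×0.254 = 0.780053
P(earthquake | alarm, burglary) = 0.235294/0.780053 ≈ 0.3016

Pr[earthquake | alarm, burglary] ≈ 0.3016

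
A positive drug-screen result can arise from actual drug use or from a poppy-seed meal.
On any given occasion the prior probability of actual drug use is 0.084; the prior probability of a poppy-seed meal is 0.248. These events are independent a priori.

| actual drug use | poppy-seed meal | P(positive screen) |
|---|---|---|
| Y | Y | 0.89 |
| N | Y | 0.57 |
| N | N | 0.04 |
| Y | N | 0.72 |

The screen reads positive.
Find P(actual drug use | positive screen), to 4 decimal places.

Sum P(positive screen|·) weighted by the priors over the 4 (actual drug use, poppy-seed meal) configurations:
  P(positive screen) = 0.04×0.916×0.752 + 0.57×0.916×0.248 + 0.72×0.084×0.752 + 0.89×0.084×0.248
        = 0.027553 + 0.129486 + 0.045481 + 0.018540 = 0.221060
Configurations with actual drug use contribute 0.064021, so
  P(actual drug use | positive screen) = 0.064021 / 0.221060 ≈ 0.2896

P(actual drug use | positive screen) ≈ 0.2896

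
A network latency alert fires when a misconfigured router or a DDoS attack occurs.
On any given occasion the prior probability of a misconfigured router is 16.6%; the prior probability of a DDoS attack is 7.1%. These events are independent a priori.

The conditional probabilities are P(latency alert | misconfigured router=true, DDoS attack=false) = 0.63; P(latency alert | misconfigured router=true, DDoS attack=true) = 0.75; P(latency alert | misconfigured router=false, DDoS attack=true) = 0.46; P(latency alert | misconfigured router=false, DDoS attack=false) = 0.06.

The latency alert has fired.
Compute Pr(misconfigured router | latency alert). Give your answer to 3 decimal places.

Pr(misconfigured router | latency alert) ≈ 0.590

By total probability over the 4 (misconfigured router, DDoS attack) configurations:
  P(latency alert) = 0.06×0.834×0.929 + 0.46×0.834×0.071 + 0.63×0.166×0.929 + 0.75×0.166×0.071
        = 0.046487 + 0.027238 + 0.097155 + 0.008839 = 0.179719
The terms with misconfigured router present sum to 0.105994, so
  P(misconfigured router | latency alert) = 0.105994 / 0.179719 ≈ 0.590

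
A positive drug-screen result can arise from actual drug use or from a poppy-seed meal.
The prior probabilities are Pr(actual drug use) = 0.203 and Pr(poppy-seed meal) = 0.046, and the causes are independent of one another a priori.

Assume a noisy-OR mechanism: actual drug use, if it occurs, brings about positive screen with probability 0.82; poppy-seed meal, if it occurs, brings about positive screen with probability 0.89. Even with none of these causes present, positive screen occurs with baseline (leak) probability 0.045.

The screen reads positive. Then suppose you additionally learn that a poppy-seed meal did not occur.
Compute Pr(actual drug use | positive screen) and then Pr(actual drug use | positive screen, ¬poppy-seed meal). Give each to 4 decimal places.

Pr(actual drug use | positive screen) ≈ 0.7167; Pr(actual drug use | positive screen, ¬poppy-seed meal) ≈ 0.8242

Under noisy-OR, P(positive screen | causes) = 1 − (1−0.045)·∏(1−qᵢ) over the active causes.
P(positive screen) = 0.045·0.797·0.954 + 0.89495·0.797·0.046 + 0.8281·0.203·0.954 + 0.981091·0.203·0.046 = 0.034215 + 0.032811 + 0.160372 + 0.009161 = 0.236559
Of this, 0.169533 comes from 0.160372 + 0.009161 (the actual drug use=true cases).
Hence the posterior is 0.169533/0.236559 ≈ 0.7167.

Now condition on the additional information:
Numerator (weight on configurations with actual drug use): 0.8281*0.203 = 0.168104
Normalizer over all consistent configurations: 0.045*0.797 + 0.8281*0.203 = 0.203969
Posterior = 0.168104 / 0.203969 ≈ 0.8242
With poppy-seed meal excluded, actual drug use must carry more of the explanatory weight for the positive screen.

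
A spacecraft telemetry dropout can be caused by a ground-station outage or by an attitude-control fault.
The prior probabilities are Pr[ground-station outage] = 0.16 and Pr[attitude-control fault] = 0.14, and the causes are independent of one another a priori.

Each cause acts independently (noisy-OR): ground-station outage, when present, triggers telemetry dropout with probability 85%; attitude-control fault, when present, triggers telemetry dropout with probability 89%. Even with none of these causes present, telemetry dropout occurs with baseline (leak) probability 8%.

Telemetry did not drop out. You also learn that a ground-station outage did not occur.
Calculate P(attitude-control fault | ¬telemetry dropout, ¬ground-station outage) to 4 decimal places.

P(attitude-control fault | ¬telemetry dropout, ¬ground-station outage) ≈ 0.0176

Under noisy-OR, P(telemetry dropout | causes) = 1 − (1−0.08)·∏(1−qᵢ) over the active causes.
By total probability over both values of attitude-control fault:
  P(¬telemetry dropout | ¬ground-station outage) = 0.92×0.86 + 0.1012×0.14
        = 0.791200 + 0.014168 = 0.805368
The terms with attitude-control fault present sum to 0.014168, so
  P(attitude-control fault | ¬telemetry dropout, ¬ground-station outage) = 0.014168 / 0.805368 ≈ 0.0176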